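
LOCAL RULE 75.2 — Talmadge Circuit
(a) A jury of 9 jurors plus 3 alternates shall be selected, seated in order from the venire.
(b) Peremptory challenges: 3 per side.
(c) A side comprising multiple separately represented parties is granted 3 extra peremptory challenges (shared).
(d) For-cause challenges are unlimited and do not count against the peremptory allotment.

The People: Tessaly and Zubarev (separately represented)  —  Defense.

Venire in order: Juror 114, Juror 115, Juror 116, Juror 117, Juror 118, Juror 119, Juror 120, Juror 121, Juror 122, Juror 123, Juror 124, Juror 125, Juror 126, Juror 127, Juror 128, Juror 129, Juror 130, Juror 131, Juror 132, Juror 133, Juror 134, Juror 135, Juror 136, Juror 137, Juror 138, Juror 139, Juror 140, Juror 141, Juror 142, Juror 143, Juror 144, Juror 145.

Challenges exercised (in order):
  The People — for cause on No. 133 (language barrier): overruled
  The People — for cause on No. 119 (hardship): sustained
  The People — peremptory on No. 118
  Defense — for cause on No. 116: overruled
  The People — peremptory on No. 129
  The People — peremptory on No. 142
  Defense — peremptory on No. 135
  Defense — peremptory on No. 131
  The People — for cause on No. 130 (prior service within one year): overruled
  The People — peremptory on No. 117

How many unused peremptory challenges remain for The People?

The People allotment: 3 base + 3 multi-party = 6.
The People peremptories used: #118, #129, #142, #117 — 4 (for-cause on #133, #119, #130 don't count).
Remaining: 6 − 4 = 2.

2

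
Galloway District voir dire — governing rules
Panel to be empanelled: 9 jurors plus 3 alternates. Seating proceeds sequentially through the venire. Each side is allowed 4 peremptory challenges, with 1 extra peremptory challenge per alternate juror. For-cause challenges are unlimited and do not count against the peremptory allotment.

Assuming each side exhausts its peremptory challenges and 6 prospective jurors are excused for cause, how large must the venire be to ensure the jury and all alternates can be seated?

Seats to fill: 9 + 3 alternates = 12.
Peremptories: 4 + 1×3 = 7 per side × 2 sides = 14.
For-cause removals: 6.
Minimum venire: 12 + 14 + 6 = 32.

32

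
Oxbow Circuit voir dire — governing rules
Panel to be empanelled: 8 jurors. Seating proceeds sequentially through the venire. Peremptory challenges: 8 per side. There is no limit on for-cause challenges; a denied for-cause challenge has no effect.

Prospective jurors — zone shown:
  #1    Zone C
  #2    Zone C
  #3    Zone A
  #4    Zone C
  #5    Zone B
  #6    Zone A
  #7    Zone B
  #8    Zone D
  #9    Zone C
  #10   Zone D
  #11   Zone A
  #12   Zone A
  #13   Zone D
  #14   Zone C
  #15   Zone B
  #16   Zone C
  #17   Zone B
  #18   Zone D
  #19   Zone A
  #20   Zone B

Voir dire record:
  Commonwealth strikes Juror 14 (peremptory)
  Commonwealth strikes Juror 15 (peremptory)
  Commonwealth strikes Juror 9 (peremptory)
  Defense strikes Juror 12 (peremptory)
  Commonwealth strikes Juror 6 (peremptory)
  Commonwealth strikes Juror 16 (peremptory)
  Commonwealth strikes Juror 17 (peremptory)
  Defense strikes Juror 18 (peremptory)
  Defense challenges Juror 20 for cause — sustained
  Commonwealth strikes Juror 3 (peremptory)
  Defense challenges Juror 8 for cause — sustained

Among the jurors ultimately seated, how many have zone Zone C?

Removed: #3, #6, #8, #9, #12, #14, #15, #16, #17, #18, #20.
Seated jurors 1–8: #1, #2, #4, #5, #7, #10, #11, #13.
Of those, in Zone C: #1, #2, #4 → 3.

3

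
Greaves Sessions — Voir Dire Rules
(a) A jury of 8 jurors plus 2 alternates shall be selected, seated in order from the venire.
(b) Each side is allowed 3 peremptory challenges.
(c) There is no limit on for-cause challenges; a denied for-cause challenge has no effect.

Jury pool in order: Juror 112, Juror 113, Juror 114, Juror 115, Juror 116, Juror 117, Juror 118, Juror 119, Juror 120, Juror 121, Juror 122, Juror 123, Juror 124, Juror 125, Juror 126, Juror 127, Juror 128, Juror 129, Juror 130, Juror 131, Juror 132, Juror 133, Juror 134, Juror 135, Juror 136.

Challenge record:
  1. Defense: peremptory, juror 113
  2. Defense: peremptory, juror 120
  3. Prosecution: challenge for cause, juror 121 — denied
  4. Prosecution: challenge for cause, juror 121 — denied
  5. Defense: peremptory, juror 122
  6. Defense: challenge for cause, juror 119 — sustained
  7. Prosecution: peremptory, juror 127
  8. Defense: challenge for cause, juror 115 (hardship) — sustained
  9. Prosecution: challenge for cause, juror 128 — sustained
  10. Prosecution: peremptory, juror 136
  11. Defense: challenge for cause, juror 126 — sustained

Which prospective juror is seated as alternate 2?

Removed: #113, #115, #119, #120, #122, #126, #127, #128, #136. (#121 stays — for-cause denied.)
Seating in order: seats 1–8 → #112, #114, #116, #117, #118, #121, #123, #124; alternates → #125, #129.
So alternate 2 is #129.

129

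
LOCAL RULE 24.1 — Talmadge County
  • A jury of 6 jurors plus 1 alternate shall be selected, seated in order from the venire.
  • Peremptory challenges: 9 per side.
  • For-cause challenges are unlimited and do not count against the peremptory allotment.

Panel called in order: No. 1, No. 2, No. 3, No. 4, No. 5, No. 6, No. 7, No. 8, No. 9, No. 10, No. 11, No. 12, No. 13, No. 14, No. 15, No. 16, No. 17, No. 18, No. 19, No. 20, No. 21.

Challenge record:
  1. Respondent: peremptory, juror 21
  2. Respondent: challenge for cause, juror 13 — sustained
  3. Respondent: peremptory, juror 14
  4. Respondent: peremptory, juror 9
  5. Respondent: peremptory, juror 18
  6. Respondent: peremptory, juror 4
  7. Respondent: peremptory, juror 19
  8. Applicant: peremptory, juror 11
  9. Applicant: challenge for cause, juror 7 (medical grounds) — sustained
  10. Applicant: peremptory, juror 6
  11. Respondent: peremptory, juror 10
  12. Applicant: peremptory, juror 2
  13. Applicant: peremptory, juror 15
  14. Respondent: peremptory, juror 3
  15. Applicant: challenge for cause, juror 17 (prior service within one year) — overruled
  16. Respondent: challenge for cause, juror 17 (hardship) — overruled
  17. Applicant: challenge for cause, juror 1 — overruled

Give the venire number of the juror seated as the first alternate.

Removed: #2, #3, #4, #6, #7, #9, #10, #11, #13, #14, #15, #18, #19, #21. (#1, #17 stay — for-cause denied.)
Seating in order: seats 1–6 → #1, #5, #8, #12, #16, #17; alternates → #20.
So alternate 1 is #20.

20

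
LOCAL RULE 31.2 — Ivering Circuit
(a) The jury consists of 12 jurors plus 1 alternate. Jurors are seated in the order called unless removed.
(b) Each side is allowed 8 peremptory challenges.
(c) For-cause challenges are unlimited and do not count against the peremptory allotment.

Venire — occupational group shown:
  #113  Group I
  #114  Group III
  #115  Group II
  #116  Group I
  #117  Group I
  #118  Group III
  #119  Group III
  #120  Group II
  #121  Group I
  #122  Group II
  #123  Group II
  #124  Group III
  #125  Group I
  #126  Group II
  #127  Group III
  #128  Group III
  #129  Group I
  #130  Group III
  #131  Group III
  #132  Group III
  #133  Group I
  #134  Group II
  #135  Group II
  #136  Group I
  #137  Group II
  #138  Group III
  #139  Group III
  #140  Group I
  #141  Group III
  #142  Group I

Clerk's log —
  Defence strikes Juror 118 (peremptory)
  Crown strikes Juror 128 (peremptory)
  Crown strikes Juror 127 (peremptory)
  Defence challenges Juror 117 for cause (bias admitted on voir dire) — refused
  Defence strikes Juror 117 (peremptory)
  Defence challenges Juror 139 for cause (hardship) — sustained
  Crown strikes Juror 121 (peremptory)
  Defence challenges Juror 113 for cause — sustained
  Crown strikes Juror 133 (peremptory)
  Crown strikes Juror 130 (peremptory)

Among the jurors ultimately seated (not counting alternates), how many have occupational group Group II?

5

Removed: #113, #117, #118, #121, #127, #128, #130, #133, #139.
Seated jurors 1–12: #114, #115, #116, #119, #120, #122, #123, #124, #125, #126, #129, #131 (alternates #132 not counted).
Of those, in Group II: #115, #120, #122, #123, #126 → 5.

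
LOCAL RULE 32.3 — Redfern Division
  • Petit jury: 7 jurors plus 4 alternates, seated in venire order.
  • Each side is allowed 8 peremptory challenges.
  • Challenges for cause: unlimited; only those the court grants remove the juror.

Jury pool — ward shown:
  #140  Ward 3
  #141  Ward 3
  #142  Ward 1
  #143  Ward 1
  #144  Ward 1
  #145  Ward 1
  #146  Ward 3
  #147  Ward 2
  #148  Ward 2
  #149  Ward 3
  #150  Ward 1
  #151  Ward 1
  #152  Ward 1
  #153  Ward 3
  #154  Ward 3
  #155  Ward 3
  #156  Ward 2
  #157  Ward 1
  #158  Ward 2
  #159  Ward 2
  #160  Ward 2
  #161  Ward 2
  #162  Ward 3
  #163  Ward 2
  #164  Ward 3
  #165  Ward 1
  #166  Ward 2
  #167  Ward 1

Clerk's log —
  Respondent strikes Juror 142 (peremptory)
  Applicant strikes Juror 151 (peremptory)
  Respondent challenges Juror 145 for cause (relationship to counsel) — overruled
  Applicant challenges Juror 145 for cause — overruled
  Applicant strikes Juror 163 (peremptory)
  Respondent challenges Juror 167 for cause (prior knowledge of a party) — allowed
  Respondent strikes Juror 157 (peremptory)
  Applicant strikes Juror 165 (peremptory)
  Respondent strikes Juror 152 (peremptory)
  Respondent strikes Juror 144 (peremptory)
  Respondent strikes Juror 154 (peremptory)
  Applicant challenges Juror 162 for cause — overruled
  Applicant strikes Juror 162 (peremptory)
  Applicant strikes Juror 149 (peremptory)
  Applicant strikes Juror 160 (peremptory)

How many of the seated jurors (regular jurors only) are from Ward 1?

2

Removed: #142, #144, #149, #151, #152, #154, #157, #160, #162, #163, #165, #167.
Seated jurors 1–7: #140, #141, #143, #145, #146, #147, #148 (alternates #150, #153, #155, #156 not counted).
Of those, in Ward 1: #143, #145 → 2.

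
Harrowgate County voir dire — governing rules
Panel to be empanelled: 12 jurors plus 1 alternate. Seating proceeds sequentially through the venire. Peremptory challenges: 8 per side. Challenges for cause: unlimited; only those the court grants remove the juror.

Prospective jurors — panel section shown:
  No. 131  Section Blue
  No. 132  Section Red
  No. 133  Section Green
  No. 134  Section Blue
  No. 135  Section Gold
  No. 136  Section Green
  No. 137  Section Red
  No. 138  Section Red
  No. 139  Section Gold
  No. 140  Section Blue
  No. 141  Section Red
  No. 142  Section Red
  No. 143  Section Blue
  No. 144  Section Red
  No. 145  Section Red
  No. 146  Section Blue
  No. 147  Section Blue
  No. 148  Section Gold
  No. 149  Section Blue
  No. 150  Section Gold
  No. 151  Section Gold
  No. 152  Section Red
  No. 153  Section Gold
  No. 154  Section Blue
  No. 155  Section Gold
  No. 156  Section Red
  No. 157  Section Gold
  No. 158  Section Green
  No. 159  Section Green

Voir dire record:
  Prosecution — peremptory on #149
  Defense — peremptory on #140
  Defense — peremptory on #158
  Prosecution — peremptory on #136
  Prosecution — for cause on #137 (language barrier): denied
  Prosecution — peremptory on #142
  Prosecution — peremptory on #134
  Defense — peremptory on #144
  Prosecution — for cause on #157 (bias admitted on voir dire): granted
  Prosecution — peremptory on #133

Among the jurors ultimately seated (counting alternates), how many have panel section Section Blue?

Removed: #133, #134, #136, #140, #142, #144, #149, #157, #158.
Seated (13 incl. alternates): #131, #132, #135, #137, #138, #139, #141, #143, #145, #146, #147, #148, #150.
Of those, in Section Blue: #131, #143, #146, #147 → 4.

4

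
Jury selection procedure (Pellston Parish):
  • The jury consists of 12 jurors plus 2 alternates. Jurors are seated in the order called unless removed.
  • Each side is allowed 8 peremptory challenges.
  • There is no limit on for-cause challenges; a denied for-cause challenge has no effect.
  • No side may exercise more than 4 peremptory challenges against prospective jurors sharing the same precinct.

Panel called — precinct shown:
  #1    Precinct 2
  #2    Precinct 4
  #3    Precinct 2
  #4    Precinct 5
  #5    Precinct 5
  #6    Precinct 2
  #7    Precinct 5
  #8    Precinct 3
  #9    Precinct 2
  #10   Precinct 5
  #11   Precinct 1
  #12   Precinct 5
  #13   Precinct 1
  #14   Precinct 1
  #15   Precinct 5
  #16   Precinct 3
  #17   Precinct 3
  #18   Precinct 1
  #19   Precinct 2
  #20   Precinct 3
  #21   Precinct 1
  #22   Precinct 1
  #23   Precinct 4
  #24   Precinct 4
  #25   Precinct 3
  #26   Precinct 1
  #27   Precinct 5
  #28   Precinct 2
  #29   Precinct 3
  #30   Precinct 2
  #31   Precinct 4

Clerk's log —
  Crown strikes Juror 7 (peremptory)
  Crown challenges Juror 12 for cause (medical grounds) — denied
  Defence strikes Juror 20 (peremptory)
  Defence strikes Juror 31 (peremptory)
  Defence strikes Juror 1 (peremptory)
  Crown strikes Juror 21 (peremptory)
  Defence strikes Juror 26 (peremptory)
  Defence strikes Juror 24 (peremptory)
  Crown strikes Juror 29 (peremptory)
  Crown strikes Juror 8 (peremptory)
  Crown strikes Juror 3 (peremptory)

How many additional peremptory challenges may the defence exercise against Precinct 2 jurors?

3

Defence peremptories so far: #20, #31, #1, #26, #24 — 5 of 8 used, 3 left overall.
Against Precinct 2: #1 — 1 used; per-precinct cap 4 leaves 3.
Binding limit: min(3, 3) = 3.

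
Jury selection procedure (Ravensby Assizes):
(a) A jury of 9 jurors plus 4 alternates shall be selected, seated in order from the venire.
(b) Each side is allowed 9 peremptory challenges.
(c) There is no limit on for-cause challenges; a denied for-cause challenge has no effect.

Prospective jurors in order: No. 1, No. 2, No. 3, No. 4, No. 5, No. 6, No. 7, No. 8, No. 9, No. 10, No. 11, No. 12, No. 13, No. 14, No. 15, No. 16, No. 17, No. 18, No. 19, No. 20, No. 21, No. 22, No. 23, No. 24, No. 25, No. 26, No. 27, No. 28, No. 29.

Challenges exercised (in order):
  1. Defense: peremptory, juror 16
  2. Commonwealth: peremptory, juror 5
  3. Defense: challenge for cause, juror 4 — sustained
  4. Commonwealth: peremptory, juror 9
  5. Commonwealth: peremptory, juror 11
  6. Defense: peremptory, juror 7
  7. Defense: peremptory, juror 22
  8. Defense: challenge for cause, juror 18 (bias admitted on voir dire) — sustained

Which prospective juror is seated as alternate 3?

Removed: #4, #5, #7, #9, #11, #16, #18, #22.
Seating in order: seats 1–9 → #1, #2, #3, #6, #8, #10, #12, #13, #14; alternates → #15, #17, #19, #20.
So alternate 3 is #19.

19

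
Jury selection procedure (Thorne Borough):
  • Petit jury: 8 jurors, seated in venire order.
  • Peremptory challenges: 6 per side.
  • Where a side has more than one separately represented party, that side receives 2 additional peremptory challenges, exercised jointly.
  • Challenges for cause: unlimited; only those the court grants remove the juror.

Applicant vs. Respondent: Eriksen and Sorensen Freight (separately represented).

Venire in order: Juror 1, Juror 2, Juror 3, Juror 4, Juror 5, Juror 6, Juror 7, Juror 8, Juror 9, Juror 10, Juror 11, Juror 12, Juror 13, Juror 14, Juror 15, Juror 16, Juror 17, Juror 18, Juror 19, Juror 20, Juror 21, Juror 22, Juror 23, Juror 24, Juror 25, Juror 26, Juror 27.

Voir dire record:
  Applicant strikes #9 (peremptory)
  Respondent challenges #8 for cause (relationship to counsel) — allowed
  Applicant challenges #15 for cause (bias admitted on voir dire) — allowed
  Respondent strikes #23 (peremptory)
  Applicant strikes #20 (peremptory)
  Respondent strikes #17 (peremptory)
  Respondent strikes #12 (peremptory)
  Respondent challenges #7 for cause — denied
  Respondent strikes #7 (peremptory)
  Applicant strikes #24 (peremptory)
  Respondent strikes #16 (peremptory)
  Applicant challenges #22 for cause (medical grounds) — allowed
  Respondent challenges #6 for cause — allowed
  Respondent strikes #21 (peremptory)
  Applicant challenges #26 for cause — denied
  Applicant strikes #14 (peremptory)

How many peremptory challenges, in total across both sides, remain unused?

4

Applicant allotment: 6. Respondent allotment: 6 base + 2 multi-party = 8.
Applicant peremptories used: #9, #20, #24, #14 — 4 (for-cause on #15, #22, #26 don't count).
Respondent peremptories used: #23, #17, #12, #7, #16, #21 — 6 (for-cause on #8, #7, #6 don't count).
Remaining: (6 − 4) + (8 − 6) = 4.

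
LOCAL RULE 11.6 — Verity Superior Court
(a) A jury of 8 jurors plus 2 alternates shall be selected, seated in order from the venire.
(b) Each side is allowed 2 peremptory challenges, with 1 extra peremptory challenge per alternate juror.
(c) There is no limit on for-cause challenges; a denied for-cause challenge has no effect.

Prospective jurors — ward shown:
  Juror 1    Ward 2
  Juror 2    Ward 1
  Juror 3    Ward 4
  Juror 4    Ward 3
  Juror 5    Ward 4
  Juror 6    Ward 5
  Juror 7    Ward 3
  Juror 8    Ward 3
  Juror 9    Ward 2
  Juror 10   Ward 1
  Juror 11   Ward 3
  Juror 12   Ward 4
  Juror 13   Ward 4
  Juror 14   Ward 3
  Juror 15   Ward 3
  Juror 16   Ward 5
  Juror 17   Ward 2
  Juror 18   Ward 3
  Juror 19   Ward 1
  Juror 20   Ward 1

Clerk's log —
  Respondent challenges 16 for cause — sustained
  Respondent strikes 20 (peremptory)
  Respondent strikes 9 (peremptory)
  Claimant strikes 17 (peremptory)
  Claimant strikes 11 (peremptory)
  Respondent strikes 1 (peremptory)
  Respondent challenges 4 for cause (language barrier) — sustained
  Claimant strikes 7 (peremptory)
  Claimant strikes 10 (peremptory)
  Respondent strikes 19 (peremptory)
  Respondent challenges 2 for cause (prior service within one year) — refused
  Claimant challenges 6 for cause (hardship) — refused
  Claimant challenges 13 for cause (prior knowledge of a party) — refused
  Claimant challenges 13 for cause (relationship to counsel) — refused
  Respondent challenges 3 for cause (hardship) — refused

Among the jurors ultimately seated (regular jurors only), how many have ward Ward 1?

Removed: #1, #4, #7, #9, #10, #11, #16, #17, #19, #20.
Seated jurors 1–8: #2, #3, #5, #6, #8, #12, #13, #14 (alternates #15, #18 not counted).
Of those, in Ward 1: #2 → 1.

1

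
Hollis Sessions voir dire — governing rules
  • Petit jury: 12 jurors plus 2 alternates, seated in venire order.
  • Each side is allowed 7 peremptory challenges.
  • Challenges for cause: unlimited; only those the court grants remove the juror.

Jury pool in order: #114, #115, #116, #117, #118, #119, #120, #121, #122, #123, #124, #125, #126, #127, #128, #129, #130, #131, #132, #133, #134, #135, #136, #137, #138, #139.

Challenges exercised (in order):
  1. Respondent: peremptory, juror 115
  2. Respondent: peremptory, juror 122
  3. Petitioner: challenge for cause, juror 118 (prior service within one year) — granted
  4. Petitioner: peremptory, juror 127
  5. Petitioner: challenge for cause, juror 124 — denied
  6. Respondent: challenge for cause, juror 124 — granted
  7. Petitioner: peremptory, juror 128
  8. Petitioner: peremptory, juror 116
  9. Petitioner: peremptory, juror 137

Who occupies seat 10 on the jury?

130

Removed: #115, #116, #118, #122, #124, #127, #128, #137.
Seating in order: seats 1–12 → #114, #117, #119, #120, #121, #123, #125, #126, #129, #130, #131, #132; alternates → #133, #134.
So seat 10 is #130.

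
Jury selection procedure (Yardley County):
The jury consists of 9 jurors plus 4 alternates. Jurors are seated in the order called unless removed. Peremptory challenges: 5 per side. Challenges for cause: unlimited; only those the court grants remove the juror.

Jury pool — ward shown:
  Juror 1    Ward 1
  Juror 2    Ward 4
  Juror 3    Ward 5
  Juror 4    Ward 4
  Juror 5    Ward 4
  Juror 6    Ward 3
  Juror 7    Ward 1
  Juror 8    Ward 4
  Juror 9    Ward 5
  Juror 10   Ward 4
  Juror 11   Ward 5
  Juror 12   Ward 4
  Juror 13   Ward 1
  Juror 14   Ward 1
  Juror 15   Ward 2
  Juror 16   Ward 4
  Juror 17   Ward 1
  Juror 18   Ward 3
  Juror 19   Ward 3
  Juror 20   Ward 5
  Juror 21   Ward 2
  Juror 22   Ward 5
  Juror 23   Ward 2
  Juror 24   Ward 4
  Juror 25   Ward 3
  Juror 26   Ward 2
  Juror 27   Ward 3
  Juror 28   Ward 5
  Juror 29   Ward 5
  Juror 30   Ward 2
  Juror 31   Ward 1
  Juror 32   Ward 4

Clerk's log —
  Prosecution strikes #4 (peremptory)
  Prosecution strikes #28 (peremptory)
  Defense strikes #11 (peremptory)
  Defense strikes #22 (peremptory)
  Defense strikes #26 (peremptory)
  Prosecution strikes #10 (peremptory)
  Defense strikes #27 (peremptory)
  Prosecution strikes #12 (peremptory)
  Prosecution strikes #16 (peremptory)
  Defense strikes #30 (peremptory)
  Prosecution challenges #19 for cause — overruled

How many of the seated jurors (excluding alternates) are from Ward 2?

Removed: #4, #10, #11, #12, #16, #22, #26, #27, #28, #30.
Seated jurors 1–9: #1, #2, #3, #5, #6, #7, #8, #9, #13 (alternates #14, #15, #17, #18 not counted).
None of those are in Ward 2 → 0.

0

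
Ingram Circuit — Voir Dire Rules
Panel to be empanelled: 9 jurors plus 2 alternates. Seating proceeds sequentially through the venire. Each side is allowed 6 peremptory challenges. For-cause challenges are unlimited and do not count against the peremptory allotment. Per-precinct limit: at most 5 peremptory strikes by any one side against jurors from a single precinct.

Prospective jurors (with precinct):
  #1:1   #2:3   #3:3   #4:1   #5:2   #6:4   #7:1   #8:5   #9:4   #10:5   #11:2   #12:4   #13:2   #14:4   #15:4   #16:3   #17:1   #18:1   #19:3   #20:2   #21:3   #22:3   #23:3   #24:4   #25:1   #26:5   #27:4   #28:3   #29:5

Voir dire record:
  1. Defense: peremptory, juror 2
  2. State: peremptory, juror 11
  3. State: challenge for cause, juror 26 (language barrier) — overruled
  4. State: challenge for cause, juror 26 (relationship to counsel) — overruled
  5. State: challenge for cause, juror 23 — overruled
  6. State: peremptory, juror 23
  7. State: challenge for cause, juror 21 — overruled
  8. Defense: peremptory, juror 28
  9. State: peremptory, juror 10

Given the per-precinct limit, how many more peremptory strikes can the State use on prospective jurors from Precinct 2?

3

State peremptories so far: #11, #23, #10 — 3 of 6 used, 3 left overall.
Against Precinct 2: #11 — 1 used; per-precinct cap 5 leaves 4.
Binding limit: min(3, 4) = 3.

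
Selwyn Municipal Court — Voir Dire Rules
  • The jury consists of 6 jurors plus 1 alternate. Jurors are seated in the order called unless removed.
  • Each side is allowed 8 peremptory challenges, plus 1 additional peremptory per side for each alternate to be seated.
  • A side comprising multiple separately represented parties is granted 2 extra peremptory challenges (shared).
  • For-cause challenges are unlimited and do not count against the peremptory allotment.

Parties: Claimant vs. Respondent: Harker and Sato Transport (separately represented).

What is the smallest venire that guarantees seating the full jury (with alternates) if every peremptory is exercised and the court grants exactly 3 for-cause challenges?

30

Seats to fill: 6 + 1 alternates = 7.
Peremptories — Claimant: 8 + 1×1 = 9; Respondent: 8 + 1×1 + 2 = 11; total 20.
For-cause removals: 3.
Minimum venire: 7 + 20 + 3 = 30.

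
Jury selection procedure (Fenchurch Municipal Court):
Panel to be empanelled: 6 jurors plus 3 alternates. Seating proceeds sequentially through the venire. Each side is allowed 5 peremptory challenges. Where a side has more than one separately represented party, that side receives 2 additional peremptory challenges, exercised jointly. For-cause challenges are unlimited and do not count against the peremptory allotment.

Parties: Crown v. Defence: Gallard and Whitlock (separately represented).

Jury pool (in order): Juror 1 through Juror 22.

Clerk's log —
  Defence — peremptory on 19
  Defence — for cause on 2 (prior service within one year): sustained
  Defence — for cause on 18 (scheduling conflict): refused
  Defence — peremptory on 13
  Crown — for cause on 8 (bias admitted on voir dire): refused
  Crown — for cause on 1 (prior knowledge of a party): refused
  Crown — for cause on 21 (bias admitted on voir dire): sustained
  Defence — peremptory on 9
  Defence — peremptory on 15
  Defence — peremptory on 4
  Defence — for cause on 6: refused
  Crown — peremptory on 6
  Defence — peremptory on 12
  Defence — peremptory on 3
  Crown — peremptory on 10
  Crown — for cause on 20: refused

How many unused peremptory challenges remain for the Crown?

Crown allotment: 5.
Crown peremptories used: #6, #10 — 2 (for-cause on #8, #1, #21, #20 don't count).
Remaining: 5 − 2 = 3.

3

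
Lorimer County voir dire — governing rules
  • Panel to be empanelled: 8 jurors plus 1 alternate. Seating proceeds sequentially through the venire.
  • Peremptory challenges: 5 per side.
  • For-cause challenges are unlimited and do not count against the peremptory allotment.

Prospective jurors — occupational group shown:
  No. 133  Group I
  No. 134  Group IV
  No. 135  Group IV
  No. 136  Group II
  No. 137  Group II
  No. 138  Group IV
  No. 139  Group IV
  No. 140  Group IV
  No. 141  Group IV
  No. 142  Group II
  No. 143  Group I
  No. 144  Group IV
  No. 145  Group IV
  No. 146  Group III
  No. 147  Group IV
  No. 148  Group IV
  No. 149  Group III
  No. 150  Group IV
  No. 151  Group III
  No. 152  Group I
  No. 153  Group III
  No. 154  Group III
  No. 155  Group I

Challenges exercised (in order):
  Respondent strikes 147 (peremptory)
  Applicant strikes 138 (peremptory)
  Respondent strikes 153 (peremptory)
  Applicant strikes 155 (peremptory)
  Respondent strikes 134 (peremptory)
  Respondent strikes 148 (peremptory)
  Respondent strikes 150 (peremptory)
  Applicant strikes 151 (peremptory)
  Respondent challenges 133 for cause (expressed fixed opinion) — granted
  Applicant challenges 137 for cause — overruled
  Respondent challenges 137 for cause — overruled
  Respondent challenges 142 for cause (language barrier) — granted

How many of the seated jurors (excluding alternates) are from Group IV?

5

Removed: #133, #134, #138, #142, #147, #148, #150, #151, #153, #155.
Seated jurors 1–8: #135, #136, #137, #139, #140, #141, #143, #144 (alternates #145 not counted).
Of those, in Group IV: #135, #139, #140, #141, #144 → 5.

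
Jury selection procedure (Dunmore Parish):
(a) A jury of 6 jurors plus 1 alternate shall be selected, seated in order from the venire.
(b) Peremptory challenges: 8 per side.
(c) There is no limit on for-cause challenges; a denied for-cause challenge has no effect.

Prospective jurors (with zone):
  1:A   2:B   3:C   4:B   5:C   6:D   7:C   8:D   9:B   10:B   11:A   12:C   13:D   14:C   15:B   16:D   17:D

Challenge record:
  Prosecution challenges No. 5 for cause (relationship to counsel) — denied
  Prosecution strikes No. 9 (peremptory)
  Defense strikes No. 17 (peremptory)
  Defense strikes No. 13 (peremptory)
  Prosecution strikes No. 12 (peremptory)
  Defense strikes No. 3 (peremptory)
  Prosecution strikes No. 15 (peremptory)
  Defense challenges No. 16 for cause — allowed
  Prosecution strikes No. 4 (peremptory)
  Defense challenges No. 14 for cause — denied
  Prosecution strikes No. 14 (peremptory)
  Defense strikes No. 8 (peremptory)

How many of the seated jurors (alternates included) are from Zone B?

Removed: #3, #4, #8, #9, #12, #13, #14, #15, #16, #17.
Seated (7 incl. alternates): #1, #2, #5, #6, #7, #10, #11.
Of those, in Zone B: #2, #10 → 2.

2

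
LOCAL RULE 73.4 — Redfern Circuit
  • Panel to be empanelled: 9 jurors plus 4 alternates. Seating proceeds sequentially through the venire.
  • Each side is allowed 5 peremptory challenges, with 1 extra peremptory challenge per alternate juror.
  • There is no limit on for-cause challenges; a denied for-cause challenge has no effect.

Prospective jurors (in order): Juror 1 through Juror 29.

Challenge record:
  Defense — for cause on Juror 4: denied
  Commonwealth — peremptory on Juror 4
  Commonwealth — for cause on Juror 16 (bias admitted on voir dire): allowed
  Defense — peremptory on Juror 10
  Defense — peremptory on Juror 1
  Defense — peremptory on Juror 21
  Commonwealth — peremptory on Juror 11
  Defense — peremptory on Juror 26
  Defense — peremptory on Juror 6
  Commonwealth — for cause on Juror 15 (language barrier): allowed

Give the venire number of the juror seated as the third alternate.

19

Removed: #1, #4, #6, #10, #11, #15, #16, #21, #26.
Seating in order: seats 1–9 → #2, #3, #5, #7, #8, #9, #12, #13, #14; alternates → #17, #18, #19, #20.
So alternate 3 is #19.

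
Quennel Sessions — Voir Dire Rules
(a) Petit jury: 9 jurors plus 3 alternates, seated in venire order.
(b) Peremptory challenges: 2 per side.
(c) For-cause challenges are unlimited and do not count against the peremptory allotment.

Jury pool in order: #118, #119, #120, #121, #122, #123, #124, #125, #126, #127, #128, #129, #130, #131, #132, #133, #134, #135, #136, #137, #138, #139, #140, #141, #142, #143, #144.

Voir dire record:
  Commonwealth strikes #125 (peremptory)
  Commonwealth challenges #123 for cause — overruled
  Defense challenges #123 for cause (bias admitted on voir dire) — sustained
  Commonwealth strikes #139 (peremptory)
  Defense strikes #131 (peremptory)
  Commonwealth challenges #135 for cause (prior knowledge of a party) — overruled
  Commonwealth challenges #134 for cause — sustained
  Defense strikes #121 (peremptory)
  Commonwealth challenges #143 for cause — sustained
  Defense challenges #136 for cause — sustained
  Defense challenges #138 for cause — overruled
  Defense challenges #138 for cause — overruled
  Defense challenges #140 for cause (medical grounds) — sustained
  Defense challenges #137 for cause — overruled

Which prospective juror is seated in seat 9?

129

Removed: #121, #123, #125, #131, #134, #136, #139, #140, #143. (#135, #137, #138 stay — for-cause denied.)
Seating in order: seats 1–9 → #118, #119, #120, #122, #124, #126, #127, #128, #129; alternates → #130, #132, #133.
So seat 9 is #129.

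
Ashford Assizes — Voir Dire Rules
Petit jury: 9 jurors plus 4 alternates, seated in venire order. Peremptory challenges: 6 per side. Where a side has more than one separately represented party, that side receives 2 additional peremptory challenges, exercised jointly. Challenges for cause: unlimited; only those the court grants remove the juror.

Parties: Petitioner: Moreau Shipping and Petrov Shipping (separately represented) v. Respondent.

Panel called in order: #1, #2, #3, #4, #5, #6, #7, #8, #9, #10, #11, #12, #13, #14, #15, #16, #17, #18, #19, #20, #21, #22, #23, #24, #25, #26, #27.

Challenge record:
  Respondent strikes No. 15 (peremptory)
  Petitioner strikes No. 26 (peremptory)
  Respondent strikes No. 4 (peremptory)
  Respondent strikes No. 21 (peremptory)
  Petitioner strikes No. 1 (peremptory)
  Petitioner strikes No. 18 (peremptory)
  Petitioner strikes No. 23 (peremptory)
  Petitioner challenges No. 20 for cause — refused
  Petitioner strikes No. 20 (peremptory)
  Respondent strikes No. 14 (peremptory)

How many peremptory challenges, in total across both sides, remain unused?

Petitioner allotment: 6 base + 2 multi-party = 8. Respondent allotment: 6.
Petitioner peremptories used: #26, #1, #18, #23, #20 — 5 (the for-cause on #20 doesn't count).
Respondent peremptories used: #15, #4, #21, #14 — 4.
Remaining: (8 − 5) + (6 − 4) = 5.

5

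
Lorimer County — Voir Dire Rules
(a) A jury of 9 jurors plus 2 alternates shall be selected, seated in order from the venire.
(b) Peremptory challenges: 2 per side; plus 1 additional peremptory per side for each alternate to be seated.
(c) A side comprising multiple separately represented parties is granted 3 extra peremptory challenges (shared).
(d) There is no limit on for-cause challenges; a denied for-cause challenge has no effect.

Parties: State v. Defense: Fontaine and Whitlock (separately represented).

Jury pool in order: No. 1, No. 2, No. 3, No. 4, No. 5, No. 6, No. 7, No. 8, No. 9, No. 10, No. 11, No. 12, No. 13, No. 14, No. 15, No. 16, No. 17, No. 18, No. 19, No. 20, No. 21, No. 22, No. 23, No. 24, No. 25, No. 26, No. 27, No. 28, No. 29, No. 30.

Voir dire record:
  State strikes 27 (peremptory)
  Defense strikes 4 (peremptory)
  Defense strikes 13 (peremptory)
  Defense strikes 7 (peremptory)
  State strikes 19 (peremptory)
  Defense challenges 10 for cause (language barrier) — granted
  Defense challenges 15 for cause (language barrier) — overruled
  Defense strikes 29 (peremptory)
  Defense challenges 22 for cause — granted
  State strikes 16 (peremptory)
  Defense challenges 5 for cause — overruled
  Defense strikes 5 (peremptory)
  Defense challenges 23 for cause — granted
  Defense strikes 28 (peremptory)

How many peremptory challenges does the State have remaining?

1

State allotment: 2 base + 1 × 2 alternates = 4.
State peremptories used: #27, #19, #16 — 3.
Remaining: 4 − 3 = 1.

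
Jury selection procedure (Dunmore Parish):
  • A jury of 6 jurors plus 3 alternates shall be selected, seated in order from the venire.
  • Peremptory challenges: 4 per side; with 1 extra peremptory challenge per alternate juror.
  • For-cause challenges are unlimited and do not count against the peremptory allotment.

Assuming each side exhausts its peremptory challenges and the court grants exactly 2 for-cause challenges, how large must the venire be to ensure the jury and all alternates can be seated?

25

Seats to fill: 6 + 3 alternates = 9.
Peremptories: 4 + 1×3 = 7 per side × 2 sides = 14.
For-cause removals: 2.
Minimum venire: 9 + 14 + 2 = 25.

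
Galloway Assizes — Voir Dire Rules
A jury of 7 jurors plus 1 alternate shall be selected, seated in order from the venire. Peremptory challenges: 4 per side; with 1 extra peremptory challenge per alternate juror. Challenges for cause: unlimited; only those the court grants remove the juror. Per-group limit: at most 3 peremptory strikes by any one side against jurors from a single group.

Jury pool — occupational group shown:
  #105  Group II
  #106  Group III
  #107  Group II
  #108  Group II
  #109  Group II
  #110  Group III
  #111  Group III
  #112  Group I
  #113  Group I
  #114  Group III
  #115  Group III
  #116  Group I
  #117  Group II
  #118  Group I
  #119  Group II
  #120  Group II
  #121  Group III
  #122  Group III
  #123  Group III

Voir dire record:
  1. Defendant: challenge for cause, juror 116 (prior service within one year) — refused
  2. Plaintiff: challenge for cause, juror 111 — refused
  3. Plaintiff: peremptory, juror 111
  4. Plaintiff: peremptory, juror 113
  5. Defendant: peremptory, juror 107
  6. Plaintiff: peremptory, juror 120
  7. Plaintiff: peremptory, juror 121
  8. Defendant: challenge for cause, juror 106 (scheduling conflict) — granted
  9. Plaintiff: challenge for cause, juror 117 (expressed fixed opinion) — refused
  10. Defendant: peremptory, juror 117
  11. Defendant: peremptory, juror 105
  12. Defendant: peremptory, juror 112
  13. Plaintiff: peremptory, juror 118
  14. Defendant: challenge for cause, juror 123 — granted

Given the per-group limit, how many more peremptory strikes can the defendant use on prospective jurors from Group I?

Defendant peremptories so far: #107, #117, #105, #112 — 4 of 5 used, 1 left overall.
Against Group I: #112 — 1 used; per-group cap 3 leaves 2.
Binding limit: min(1, 2) = 1.

1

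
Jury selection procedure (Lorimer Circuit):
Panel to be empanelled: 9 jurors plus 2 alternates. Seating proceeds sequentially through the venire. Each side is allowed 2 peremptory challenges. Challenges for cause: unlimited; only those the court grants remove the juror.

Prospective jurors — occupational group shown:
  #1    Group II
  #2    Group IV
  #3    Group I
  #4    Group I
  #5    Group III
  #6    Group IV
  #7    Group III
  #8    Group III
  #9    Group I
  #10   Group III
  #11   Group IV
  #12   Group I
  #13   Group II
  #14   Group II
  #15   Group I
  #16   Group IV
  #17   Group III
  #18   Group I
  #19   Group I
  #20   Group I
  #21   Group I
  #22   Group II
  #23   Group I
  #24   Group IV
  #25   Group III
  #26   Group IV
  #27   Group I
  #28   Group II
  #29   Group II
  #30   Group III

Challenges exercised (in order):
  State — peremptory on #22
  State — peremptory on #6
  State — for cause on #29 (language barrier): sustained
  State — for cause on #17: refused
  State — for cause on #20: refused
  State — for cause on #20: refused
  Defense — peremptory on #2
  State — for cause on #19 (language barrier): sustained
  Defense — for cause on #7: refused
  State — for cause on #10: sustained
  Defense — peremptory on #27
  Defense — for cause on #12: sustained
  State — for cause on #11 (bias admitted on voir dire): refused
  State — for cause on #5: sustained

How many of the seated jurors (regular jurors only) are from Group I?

3

Removed: #2, #5, #6, #10, #12, #19, #22, #27, #29.
Seated jurors 1–9: #1, #3, #4, #7, #8, #9, #11, #13, #14 (alternates #15, #16 not counted).
Of those, in Group I: #3, #4, #9 → 3.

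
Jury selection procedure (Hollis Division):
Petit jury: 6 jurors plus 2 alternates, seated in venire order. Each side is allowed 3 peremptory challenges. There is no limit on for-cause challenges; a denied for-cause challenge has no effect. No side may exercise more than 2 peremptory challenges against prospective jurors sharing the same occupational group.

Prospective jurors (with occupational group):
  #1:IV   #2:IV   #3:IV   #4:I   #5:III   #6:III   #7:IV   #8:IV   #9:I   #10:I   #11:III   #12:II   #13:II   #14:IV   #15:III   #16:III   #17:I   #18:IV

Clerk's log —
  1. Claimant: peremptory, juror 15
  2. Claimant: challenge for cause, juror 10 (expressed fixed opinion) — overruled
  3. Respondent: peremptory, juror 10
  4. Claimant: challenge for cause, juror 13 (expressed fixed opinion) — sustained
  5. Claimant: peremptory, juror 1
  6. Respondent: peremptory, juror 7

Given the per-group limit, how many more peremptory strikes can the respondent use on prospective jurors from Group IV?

Respondent peremptories so far: #10, #7 — 2 of 3 used, 1 left overall.
Against Group IV: #7 — 1 used; per-group cap 2 leaves 1.
Binding limit: min(1, 1) = 1.

1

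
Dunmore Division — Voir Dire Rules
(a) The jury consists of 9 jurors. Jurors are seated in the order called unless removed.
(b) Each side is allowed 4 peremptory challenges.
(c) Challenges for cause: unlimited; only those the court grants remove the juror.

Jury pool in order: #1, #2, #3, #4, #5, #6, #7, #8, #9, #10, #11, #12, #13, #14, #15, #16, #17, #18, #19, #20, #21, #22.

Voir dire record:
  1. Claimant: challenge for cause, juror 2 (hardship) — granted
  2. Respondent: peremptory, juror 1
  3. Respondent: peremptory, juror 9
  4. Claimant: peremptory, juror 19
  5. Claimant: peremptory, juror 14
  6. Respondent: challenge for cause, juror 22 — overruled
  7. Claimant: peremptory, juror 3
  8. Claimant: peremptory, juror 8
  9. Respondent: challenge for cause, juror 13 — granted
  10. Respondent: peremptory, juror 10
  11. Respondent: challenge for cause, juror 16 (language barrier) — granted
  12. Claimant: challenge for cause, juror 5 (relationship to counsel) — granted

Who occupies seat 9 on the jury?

20

Removed: #1, #2, #3, #5, #8, #9, #10, #13, #14, #16, #19. (#22 stays — for-cause denied.)
Seating in order: seats 1–9 → #4, #6, #7, #11, #12, #15, #17, #18, #20.
So seat 9 is #20.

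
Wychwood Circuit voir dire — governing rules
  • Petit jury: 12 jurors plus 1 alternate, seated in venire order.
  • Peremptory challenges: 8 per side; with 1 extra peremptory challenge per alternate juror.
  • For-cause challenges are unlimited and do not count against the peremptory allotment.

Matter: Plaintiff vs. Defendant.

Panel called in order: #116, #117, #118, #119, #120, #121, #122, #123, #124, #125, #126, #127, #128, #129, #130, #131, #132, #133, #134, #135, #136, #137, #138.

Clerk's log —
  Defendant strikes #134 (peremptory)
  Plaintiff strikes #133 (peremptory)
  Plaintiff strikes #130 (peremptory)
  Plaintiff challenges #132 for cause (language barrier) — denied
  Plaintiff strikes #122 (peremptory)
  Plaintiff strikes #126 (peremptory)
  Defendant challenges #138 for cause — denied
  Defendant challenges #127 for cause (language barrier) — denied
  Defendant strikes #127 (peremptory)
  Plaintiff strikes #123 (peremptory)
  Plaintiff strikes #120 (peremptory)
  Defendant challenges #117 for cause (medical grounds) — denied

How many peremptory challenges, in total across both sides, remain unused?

Plaintiff allotment: 8 base + 1 × 1 alternate = 9. Defendant allotment: 8 base + 1 × 1 alternate = 9.
Plaintiff peremptories used: #133, #130, #122, #126, #123, #120 — 6 (the for-cause on #132 doesn't count).
Defendant peremptories used: #134, #127 — 2 (for-cause on #138, #127, #117 don't count).
Remaining: (9 − 6) + (9 − 2) = 10.

10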